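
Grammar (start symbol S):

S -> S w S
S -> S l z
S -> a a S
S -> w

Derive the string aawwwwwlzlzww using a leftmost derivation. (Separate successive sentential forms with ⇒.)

S ⇒ SwS   [S -> S w S]
SwS ⇒ SlzwS   [S -> S l z]
SlzwS ⇒ aaSlzwS   [S -> a a S]
aaSlzwS ⇒ aaSlzlzwS   [S -> S l z]
aaSlzlzwS ⇒ aaSwSlzlzwS   [S -> S w S]
aaSwSlzlzwS ⇒ aaSwSwSlzlzwS   [S -> S w S]
aaSwSwSlzlzwS ⇒ aawwSwSlzlzwS   [S -> w]
aawwSwSlzlzwS ⇒ aawwwwSlzlzwS   [S -> w]
aawwwwSlzlzwS ⇒ aawwwwwlzlzwS   [S -> w]
aawwwwwlzlzwS ⇒ aawwwwwlzlzww   [S -> w]

S ⇒ SwS ⇒ SlzwS ⇒ aaSlzwS ⇒ aaSlzlzwS ⇒ aaSwSlzlzwS ⇒ aaSwSwSlzlzwS ⇒ aawwSwSlzlzwS ⇒ aawwwwSlzlzwS ⇒ aawwwwwlzlzwS ⇒ aawwwwwlzlzww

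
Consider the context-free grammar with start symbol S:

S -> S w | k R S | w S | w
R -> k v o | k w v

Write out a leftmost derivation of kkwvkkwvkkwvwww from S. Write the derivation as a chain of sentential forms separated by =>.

S=>kRS=>kkwvS=>kkwvkRS=>kkwvkkwvS=>kkwvkkwvkRS=>kkwvkkwvkkwvS=>kkwvkkwvkkwvSw=>kkwvkkwvkkwvSww=>kkwvkkwvkkwvwww

S => kRS   [S -> k R S]
kRS => kkwvS   [R -> k w v]
kkwvS => kkwvkRS   [S -> k R S]
kkwvkRS => kkwvkkwvS   [R -> k w v]
kkwvkkwvS => kkwvkkwvkRS   [S -> k R S]
kkwvkkwvkRS => kkwvkkwvkkwvS   [R -> k w v]
kkwvkkwvkkwvS => kkwvkkwvkkwvSw   [S -> S w]
kkwvkkwvkkwvSw => kkwvkkwvkkwvSww   [S -> S w]
kkwvkkwvkkwvSww => kkwvkkwvkkwvwww   [S -> w]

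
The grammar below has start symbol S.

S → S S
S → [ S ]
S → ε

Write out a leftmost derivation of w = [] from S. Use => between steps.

S=>SS=>SSS=>SSSS=>SSSSS=>[S]SSSS=>[]SSSS=>[]SSS=>[]SS=>[]S=>[]

S => SS   [S → S S]
SS => SSS   [S → S S]
SSS => SSSS   [S → S S]
SSSS => SSSSS   [S → S S]
SSSSS => [S]SSSS   [S → [ S ]]
[S]SSSS => []SSSS   [S → ε]
[]SSSS => []SSS   [S → ε]
[]SSS => []SS   [S → ε]
[]SS => []S   [S → ε]
[]S => []   [S → ε]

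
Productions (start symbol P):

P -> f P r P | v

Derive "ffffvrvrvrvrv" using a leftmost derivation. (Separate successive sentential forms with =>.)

P => fPrP => ffPrPrP => fffPrPrPrP => ffffPrPrPrPrP => ffffvrPrPrPrP => ffffvrvrPrPrP => ffffvrvrvrPrP => ffffvrvrvrvrP => ffffvrvrvrvrv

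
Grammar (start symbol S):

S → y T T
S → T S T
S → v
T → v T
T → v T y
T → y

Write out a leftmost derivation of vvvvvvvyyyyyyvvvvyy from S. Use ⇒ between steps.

S ⇒ TST   [S → T S T]
TST ⇒ vTyST   [T → v T y]
vTyST ⇒ vvTyyST   [T → v T y]
vvTyyST ⇒ vvvTyyST   [T → v T]
vvvTyyST ⇒ vvvvTyyyST   [T → v T y]
vvvvTyyyST ⇒ vvvvvTyyyyST   [T → v T y]
vvvvvTyyyyST ⇒ vvvvvvTyyyyST   [T → v T]
vvvvvvTyyyyST ⇒ vvvvvvvTyyyyyST   [T → v T y]
vvvvvvvTyyyyyST ⇒ vvvvvvvyyyyyyST   [T → y]
vvvvvvvyyyyyyST ⇒ vvvvvvvyyyyyyvT   [S → v]
vvvvvvvyyyyyyvT ⇒ vvvvvvvyyyyyyvvT   [T → v T]
vvvvvvvyyyyyyvvT ⇒ vvvvvvvyyyyyyvvvT   [T → v T]
vvvvvvvyyyyyyvvvT ⇒ vvvvvvvyyyyyyvvvvTy   [T → v T y]
vvvvvvvyyyyyyvvvvTy ⇒ vvvvvvvyyyyyyvvvvyy   [T → y]

S ⇒ TST ⇒ vTyST ⇒ vvTyyST ⇒ vvvTyyST ⇒ vvvvTyyyST ⇒ vvvvvTyyyyST ⇒ vvvvvvTyyyyST ⇒ vvvvvvvTyyyyyST ⇒ vvvvvvvyyyyyyST ⇒ vvvvvvvyyyyyyvT ⇒ vvvvvvvyyyyyyvvT ⇒ vvvvvvvyyyyyyvvvT ⇒ vvvvvvvyyyyyyvvvvTy ⇒ vvvvvvvyyyyyyvvvvyy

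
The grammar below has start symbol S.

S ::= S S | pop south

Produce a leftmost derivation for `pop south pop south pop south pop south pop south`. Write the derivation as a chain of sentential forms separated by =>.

S => S S   [S ::= S S]
S S => S S S   [S ::= S S]
S S S => S S S S   [S ::= S S]
S S S S => pop south S S S   [S ::= pop south]
pop south S S S => pop south S S S S   [S ::= S S]
pop south S S S S => pop south pop south S S S   [S ::= pop south]
pop south pop south S S S => pop south pop south pop south S S   [S ::= pop south]
pop south pop south pop south S S => pop south pop south pop south pop south S   [S ::= pop south]
pop south pop south pop south pop south S => pop south pop south pop south pop south pop south   [S ::= pop south]

S => S S => S S S => S S S S => pop south S S S => pop south S S S S => pop south pop south S S S => pop south pop south pop south S S => pop south pop south pop south pop south S => pop south pop south pop south pop south pop south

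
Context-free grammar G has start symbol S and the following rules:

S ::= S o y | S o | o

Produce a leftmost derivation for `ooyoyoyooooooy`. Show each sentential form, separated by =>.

S=>Soy=>Sooy=>Soooy=>Sooooy=>Soooooy=>Sooooooy=>Soyooooooy=>Soyoyooooooy=>Soyoyoyooooooy=>ooyoyoyooooooy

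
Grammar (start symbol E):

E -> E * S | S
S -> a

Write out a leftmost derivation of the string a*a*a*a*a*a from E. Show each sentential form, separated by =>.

E => E*S => E*S*S => E*S*S*S => E*S*S*S*S => E*S*S*S*S*S => S*S*S*S*S*S => a*S*S*S*S*S => a*a*S*S*S*S => a*a*a*S*S*S => a*a*a*a*S*S => a*a*a*a*a*S => a*a*a*a*a*a

E => E*S   [E -> E * S]
E*S => E*S*S   [E -> E * S]
E*S*S => E*S*S*S   [E -> E * S]
E*S*S*S => E*S*S*S*S   [E -> E * S]
E*S*S*S*S => E*S*S*S*S*S   [E -> E * S]
E*S*S*S*S*S => S*S*S*S*S*S   [E -> S]
S*S*S*S*S*S => a*S*S*S*S*S   [S -> a]
a*S*S*S*S*S => a*a*S*S*S*S   [S -> a]
a*a*S*S*S*S => a*a*a*S*S*S   [S -> a]
a*a*a*S*S*S => a*a*a*a*S*S   [S -> a]
a*a*a*a*S*S => a*a*a*a*a*S   [S -> a]
a*a*a*a*a*S => a*a*a*a*a*a   [S -> a]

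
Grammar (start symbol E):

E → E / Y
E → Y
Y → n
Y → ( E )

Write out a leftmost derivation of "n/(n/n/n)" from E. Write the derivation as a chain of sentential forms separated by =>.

E => E/Y   [E → E / Y]
E/Y => Y/Y   [E → Y]
Y/Y => n/Y   [Y → n]
n/Y => n/(E)   [Y → ( E )]
n/(E) => n/(E/Y)   [E → E / Y]
n/(E/Y) => n/(E/Y/Y)   [E → E / Y]
n/(E/Y/Y) => n/(Y/Y/Y)   [E → Y]
n/(Y/Y/Y) => n/(n/Y/Y)   [Y → n]
n/(n/Y/Y) => n/(n/n/Y)   [Y → n]
n/(n/n/Y) => n/(n/n/n)   [Y → n]

E=>E/Y=>Y/Y=>n/Y=>n/(E)=>n/(E/Y)=>n/(E/Y/Y)=>n/(Y/Y/Y)=>n/(n/Y/Y)=>n/(n/n/Y)=>n/(n/n/n)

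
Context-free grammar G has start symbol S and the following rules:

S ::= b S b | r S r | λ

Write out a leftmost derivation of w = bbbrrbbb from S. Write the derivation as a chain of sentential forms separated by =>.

S=>bSb=>bbSbb=>bbbSbbb=>bbbrSrbbb=>bbbrrbbb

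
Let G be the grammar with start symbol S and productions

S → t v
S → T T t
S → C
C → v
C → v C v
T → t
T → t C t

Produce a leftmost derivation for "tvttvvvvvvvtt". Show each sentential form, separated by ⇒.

S ⇒ TTt ⇒ tCtTt ⇒ tvtTt ⇒ tvttCtt ⇒ tvttvCvtt ⇒ tvttvvCvvtt ⇒ tvttvvvCvvvtt ⇒ tvttvvvvvvvtt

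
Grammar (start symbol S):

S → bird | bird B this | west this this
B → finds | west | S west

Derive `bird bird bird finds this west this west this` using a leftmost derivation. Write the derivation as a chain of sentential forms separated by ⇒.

S ⇒ bird B this ⇒ bird S west this ⇒ bird bird B this west this ⇒ bird bird S west this west this ⇒ bird bird bird B this west this west this ⇒ bird bird bird finds this west this west this

S ⇒ bird B this   [S → bird B this]
bird B this ⇒ bird S west this   [B → S west]
bird S west this ⇒ bird bird B this west this   [S → bird B this]
bird bird B this west this ⇒ bird bird S west this west this   [B → S west]
bird bird S west this west this ⇒ bird bird bird B this west this west this   [S → bird B this]
bird bird bird B this west this west this ⇒ bird bird bird finds this west this west this   [B → finds]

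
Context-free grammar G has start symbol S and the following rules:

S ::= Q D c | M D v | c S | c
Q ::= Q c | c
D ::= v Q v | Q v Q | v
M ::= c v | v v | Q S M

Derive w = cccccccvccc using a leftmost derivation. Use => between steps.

S=>QDc=>QcDc=>ccDc=>ccQvQc=>ccQcvQc=>ccQccvQc=>ccQcccvQc=>ccQccccvQc=>cccccccvQc=>cccccccvQcc=>cccccccvccc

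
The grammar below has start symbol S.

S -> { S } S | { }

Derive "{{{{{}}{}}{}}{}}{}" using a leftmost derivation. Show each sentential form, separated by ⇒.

S ⇒ {S}S ⇒ {{S}S}S ⇒ {{{S}S}S}S ⇒ {{{{S}S}S}S}S ⇒ {{{{{}}S}S}S}S ⇒ {{{{{}}{}}S}S}S ⇒ {{{{{}}{}}{}}S}S ⇒ {{{{{}}{}}{}}{}}S ⇒ {{{{{}}{}}{}}{}}{}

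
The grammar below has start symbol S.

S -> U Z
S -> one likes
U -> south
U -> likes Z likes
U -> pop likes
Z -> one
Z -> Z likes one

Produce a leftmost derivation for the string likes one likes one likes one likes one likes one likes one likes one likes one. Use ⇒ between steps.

S ⇒ U Z ⇒ likes Z likes Z ⇒ likes Z likes one likes Z ⇒ likes Z likes one likes one likes Z ⇒ likes Z likes one likes one likes one likes Z ⇒ likes Z likes one likes one likes one likes one likes Z ⇒ likes Z likes one likes one likes one likes one likes one likes Z ⇒ likes Z likes one likes one likes one likes one likes one likes one likes Z ⇒ likes one likes one likes one likes one likes one likes one likes one likes Z ⇒ likes one likes one likes one likes one likes one likes one likes one likes one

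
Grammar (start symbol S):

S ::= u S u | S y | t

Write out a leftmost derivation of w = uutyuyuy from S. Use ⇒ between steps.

S ⇒ Sy   [S ::= S y]
Sy ⇒ uSuy   [S ::= u S u]
uSuy ⇒ uSyuy   [S ::= S y]
uSyuy ⇒ uuSuyuy   [S ::= u S u]
uuSuyuy ⇒ uuSyuyuy   [S ::= S y]
uuSyuyuy ⇒ uutyuyuy   [S ::= t]

S ⇒ Sy ⇒ uSuy ⇒ uSyuy ⇒ uuSuyuy ⇒ uuSyuyuy ⇒ uutyuyuy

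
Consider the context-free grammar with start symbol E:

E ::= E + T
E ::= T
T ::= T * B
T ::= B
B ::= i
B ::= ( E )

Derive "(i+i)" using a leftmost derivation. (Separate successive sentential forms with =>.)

E => T   [E ::= T]
T => B   [T ::= B]
B => (E)   [B ::= ( E )]
(E) => (E+T)   [E ::= E + T]
(E+T) => (T+T)   [E ::= T]
(T+T) => (B+T)   [T ::= B]
(B+T) => (i+T)   [B ::= i]
(i+T) => (i+B)   [T ::= B]
(i+B) => (i+i)   [B ::= i]

E => T => B => (E) => (E+T) => (T+T) => (B+T) => (i+T) => (i+B) => (i+i)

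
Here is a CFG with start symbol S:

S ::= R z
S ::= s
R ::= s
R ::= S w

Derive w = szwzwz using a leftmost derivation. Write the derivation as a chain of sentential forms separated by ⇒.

S ⇒ Rz ⇒ Swz ⇒ Rzwz ⇒ Swzwz ⇒ Rzwzwz ⇒ szwzwz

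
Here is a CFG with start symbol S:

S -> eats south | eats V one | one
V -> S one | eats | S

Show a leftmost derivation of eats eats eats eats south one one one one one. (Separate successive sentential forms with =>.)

S => eats V one => eats S one => eats eats V one one => eats eats S one one one => eats eats eats V one one one one => eats eats eats S one one one one one => eats eats eats eats south one one one one one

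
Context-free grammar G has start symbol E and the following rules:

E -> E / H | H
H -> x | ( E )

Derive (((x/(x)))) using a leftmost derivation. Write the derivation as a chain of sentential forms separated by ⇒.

E ⇒ H   [E -> H]
H ⇒ (E)   [H -> ( E )]
(E) ⇒ (H)   [E -> H]
(H) ⇒ ((E))   [H -> ( E )]
((E)) ⇒ ((H))   [E -> H]
((H)) ⇒ (((E)))   [H -> ( E )]
(((E))) ⇒ (((E/H)))   [E -> E / H]
(((E/H))) ⇒ (((H/H)))   [E -> H]
(((H/H))) ⇒ (((x/H)))   [H -> x]
(((x/H))) ⇒ (((x/(E))))   [H -> ( E )]
(((x/(E)))) ⇒ (((x/(H))))   [E -> H]
(((x/(H)))) ⇒ (((x/(x))))   [H -> x]

E⇒H⇒(E)⇒(H)⇒((E))⇒((H))⇒(((E)))⇒(((E/H)))⇒(((H/H)))⇒(((x/H)))⇒(((x/(E))))⇒(((x/(H))))⇒(((x/(x))))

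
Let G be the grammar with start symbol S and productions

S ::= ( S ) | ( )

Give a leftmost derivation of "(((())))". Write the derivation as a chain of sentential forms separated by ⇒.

S ⇒ (S) ⇒ ((S)) ⇒ (((S))) ⇒ (((())))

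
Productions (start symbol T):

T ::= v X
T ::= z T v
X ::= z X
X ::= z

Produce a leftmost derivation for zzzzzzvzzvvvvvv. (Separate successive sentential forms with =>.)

T => zTv   [T ::= z T v]
zTv => zzTvv   [T ::= z T v]
zzTvv => zzzTvvv   [T ::= z T v]
zzzTvvv => zzzzTvvvv   [T ::= z T v]
zzzzTvvvv => zzzzzTvvvvv   [T ::= z T v]
zzzzzTvvvvv => zzzzzzTvvvvvv   [T ::= z T v]
zzzzzzTvvvvvv => zzzzzzvXvvvvvv   [T ::= v X]
zzzzzzvXvvvvvv => zzzzzzvzXvvvvvv   [X ::= z X]
zzzzzzvzXvvvvvv => zzzzzzvzzvvvvvv   [X ::= z]

T => zTv => zzTvv => zzzTvvv => zzzzTvvvv => zzzzzTvvvvv => zzzzzzTvvvvvv => zzzzzzvXvvvvvv => zzzzzzvzXvvvvvv => zzzzzzvzzvvvvvv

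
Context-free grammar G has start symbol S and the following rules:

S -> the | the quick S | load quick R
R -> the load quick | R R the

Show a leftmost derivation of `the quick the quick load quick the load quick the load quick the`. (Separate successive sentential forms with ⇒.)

S ⇒ the quick S   [S -> the quick S]
the quick S ⇒ the quick the quick S   [S -> the quick S]
the quick the quick S ⇒ the quick the quick load quick R   [S -> load quick R]
the quick the quick load quick R ⇒ the quick the quick load quick R R the   [R -> R R the]
the quick the quick load quick R R the ⇒ the quick the quick load quick the load quick R the   [R -> the load quick]
the quick the quick load quick the load quick R the ⇒ the quick the quick load quick the load quick the load quick the   [R -> the load quick]

S ⇒ the quick S ⇒ the quick the quick S ⇒ the quick the quick load quick R ⇒ the quick the quick load quick R R the ⇒ the quick the quick load quick the load quick R the ⇒ the quick the quick load quick the load quick the load quick the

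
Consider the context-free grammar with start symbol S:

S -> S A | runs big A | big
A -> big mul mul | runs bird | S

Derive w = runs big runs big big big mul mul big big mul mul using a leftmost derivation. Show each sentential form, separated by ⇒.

S ⇒ S A ⇒ S A A ⇒ runs big A A A ⇒ runs big S A A ⇒ runs big runs big A A A ⇒ runs big runs big S A A ⇒ runs big runs big S A A A ⇒ runs big runs big big A A A ⇒ runs big runs big big big mul mul A A ⇒ runs big runs big big big mul mul S A ⇒ runs big runs big big big mul mul big A ⇒ runs big runs big big big mul mul big big mul mul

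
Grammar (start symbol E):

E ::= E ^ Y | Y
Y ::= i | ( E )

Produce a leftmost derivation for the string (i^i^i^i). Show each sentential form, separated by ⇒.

E ⇒ Y ⇒ (E) ⇒ (E^Y) ⇒ (E^Y^Y) ⇒ (E^Y^Y^Y) ⇒ (Y^Y^Y^Y) ⇒ (i^Y^Y^Y) ⇒ (i^i^Y^Y) ⇒ (i^i^i^Y) ⇒ (i^i^i^i)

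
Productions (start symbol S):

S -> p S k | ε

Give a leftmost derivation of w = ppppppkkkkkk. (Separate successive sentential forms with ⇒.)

S ⇒ pSk ⇒ ppSkk ⇒ pppSkkk ⇒ ppppSkkkk ⇒ pppppSkkkkk ⇒ ppppppSkkkkkk ⇒ ppppppkkkkkk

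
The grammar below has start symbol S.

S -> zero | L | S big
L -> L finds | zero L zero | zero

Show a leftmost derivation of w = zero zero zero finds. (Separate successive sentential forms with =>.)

S => L   [S -> L]
L => L finds   [L -> L finds]
L finds => zero L zero finds   [L -> zero L zero]
zero L zero finds => zero zero zero finds   [L -> zero]

S => L => L finds => zero L zero finds => zero zero zero finds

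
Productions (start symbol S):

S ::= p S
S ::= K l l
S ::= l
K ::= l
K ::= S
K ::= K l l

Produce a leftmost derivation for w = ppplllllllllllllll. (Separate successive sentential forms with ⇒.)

S ⇒ Kll ⇒ Kllll ⇒ Kllllll ⇒ Kllllllll ⇒ Sllllllll ⇒ pSllllllll ⇒ pKllllllllll ⇒ pKllllllllllll ⇒ pSllllllllllll ⇒ ppSllllllllllll ⇒ pppSllllllllllll ⇒ pppKllllllllllllll ⇒ ppplllllllllllllll

S ⇒ Kll   [S ::= K l l]
Kll ⇒ Kllll   [K ::= K l l]
Kllll ⇒ Kllllll   [K ::= K l l]
Kllllll ⇒ Kllllllll   [K ::= K l l]
Kllllllll ⇒ Sllllllll   [K ::= S]
Sllllllll ⇒ pSllllllll   [S ::= p S]
pSllllllll ⇒ pKllllllllll   [S ::= K l l]
pKllllllllll ⇒ pKllllllllllll   [K ::= K l l]
pKllllllllllll ⇒ pSllllllllllll   [K ::= S]
pSllllllllllll ⇒ ppSllllllllllll   [S ::= p S]
ppSllllllllllll ⇒ pppSllllllllllll   [S ::= p S]
pppSllllllllllll ⇒ pppKllllllllllllll   [S ::= K l l]
pppKllllllllllllll ⇒ ppplllllllllllllll   [K ::= l]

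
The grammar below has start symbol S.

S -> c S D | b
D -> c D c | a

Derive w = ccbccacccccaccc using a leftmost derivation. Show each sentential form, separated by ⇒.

S ⇒ cSD   [S -> c S D]
cSD ⇒ ccSDD   [S -> c S D]
ccSDD ⇒ ccbDD   [S -> b]
ccbDD ⇒ ccbcDcD   [D -> c D c]
ccbcDcD ⇒ ccbccDccD   [D -> c D c]
ccbccDccD ⇒ ccbccaccD   [D -> a]
ccbccaccD ⇒ ccbccacccDc   [D -> c D c]
ccbccacccDc ⇒ ccbccaccccDcc   [D -> c D c]
ccbccaccccDcc ⇒ ccbccacccccDccc   [D -> c D c]
ccbccacccccDccc ⇒ ccbccacccccaccc   [D -> a]

S⇒cSD⇒ccSDD⇒ccbDD⇒ccbcDcD⇒ccbccDccD⇒ccbccaccD⇒ccbccacccDc⇒ccbccaccccDcc⇒ccbccacccccDccc⇒ccbccacccccaccc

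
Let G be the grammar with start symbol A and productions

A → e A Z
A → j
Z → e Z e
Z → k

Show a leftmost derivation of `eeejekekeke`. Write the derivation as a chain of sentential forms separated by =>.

A => eAZ => eeAZZ => eeeAZZZ => eeejZZZ => eeejeZeZZ => eeejekeZZ => eeejekekZ => eeejekekeZe => eeejekekeke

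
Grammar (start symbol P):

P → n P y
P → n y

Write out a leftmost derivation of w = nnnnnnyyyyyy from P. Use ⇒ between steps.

P ⇒ nPy   [P → n P y]
nPy ⇒ nnPyy   [P → n P y]
nnPyy ⇒ nnnPyyy   [P → n P y]
nnnPyyy ⇒ nnnnPyyyy   [P → n P y]
nnnnPyyyy ⇒ nnnnnPyyyyy   [P → n P y]
nnnnnPyyyyy ⇒ nnnnnnyyyyyy   [P → n y]

P⇒nPy⇒nnPyy⇒nnnPyyy⇒nnnnPyyyy⇒nnnnnPyyyyy⇒nnnnnnyyyyyy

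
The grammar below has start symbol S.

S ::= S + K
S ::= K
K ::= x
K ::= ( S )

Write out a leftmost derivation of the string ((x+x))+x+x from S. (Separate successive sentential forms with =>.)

S=>S+K=>S+K+K=>K+K+K=>(S)+K+K=>(K)+K+K=>((S))+K+K=>((S+K))+K+K=>((K+K))+K+K=>((x+K))+K+K=>((x+x))+K+K=>((x+x))+x+K=>((x+x))+x+x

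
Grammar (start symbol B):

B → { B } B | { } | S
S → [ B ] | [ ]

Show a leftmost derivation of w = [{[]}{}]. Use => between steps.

B => S => [B] => [{B}B] => [{S}B] => [{[]}B] => [{[]}{}]

B => S   [B → S]
S => [B]   [S → [ B ]]
[B] => [{B}B]   [B → { B } B]
[{B}B] => [{S}B]   [B → S]
[{S}B] => [{[]}B]   [S → [ ]]
[{[]}B] => [{[]}{}]   [B → { }]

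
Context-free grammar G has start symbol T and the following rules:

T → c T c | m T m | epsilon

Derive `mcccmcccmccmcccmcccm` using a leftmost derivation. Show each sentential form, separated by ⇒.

T ⇒ mTm ⇒ mcTcm ⇒ mccTccm ⇒ mcccTcccm ⇒ mcccmTmcccm ⇒ mcccmcTcmcccm ⇒ mcccmccTccmcccm ⇒ mcccmcccTcccmcccm ⇒ mcccmcccmTmcccmcccm ⇒ mcccmcccmcTcmcccmcccm ⇒ mcccmcccmccmcccmcccm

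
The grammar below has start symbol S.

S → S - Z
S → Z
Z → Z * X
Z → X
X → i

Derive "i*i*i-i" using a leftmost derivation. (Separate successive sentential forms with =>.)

S => S-Z => Z-Z => Z*X-Z => Z*X*X-Z => X*X*X-Z => i*X*X-Z => i*i*X-Z => i*i*i-Z => i*i*i-X => i*i*i-i

S => S-Z   [S → S - Z]
S-Z => Z-Z   [S → Z]
Z-Z => Z*X-Z   [Z → Z * X]
Z*X-Z => Z*X*X-Z   [Z → Z * X]
Z*X*X-Z => X*X*X-Z   [Z → X]
X*X*X-Z => i*X*X-Z   [X → i]
i*X*X-Z => i*i*X-Z   [X → i]
i*i*X-Z => i*i*i-Z   [X → i]
i*i*i-Z => i*i*i-X   [Z → X]
i*i*i-X => i*i*i-i   [X → i]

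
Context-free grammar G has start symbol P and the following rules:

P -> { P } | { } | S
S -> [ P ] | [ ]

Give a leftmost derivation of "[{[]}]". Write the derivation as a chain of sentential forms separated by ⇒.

P ⇒ S   [P -> S]
S ⇒ [P]   [S -> [ P ]]
[P] ⇒ [{P}]   [P -> { P }]
[{P}] ⇒ [{S}]   [P -> S]
[{S}] ⇒ [{[]}]   [S -> [ ]]

P⇒S⇒[P]⇒[{P}]⇒[{S}]⇒[{[]}]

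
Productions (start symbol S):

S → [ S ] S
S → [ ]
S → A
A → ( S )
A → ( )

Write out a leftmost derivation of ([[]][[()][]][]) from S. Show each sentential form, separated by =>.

S=>A=>(S)=>([S]S)=>([[]]S)=>([[]][S]S)=>([[]][[S]S]S)=>([[]][[A]S]S)=>([[]][[()]S]S)=>([[]][[()][]]S)=>([[]][[()][]][])

S => A   [S → A]
A => (S)   [A → ( S )]
(S) => ([S]S)   [S → [ S ] S]
([S]S) => ([[]]S)   [S → [ ]]
([[]]S) => ([[]][S]S)   [S → [ S ] S]
([[]][S]S) => ([[]][[S]S]S)   [S → [ S ] S]
([[]][[S]S]S) => ([[]][[A]S]S)   [S → A]
([[]][[A]S]S) => ([[]][[()]S]S)   [A → ( )]
([[]][[()]S]S) => ([[]][[()][]]S)   [S → [ ]]
([[]][[()][]]S) => ([[]][[()][]][])   [S → [ ]]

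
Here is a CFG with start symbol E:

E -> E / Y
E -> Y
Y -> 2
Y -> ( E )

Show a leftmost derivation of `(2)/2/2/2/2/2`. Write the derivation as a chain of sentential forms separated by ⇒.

E ⇒ E/Y ⇒ E/Y/Y ⇒ E/Y/Y/Y ⇒ E/Y/Y/Y/Y ⇒ E/Y/Y/Y/Y/Y ⇒ Y/Y/Y/Y/Y/Y ⇒ (E)/Y/Y/Y/Y/Y ⇒ (Y)/Y/Y/Y/Y/Y ⇒ (2)/Y/Y/Y/Y/Y ⇒ (2)/2/Y/Y/Y/Y ⇒ (2)/2/2/Y/Y/Y ⇒ (2)/2/2/2/Y/Y ⇒ (2)/2/2/2/2/Y ⇒ (2)/2/2/2/2/2

E ⇒ E/Y   [E -> E / Y]
E/Y ⇒ E/Y/Y   [E -> E / Y]
E/Y/Y ⇒ E/Y/Y/Y   [E -> E / Y]
E/Y/Y/Y ⇒ E/Y/Y/Y/Y   [E -> E / Y]
E/Y/Y/Y/Y ⇒ E/Y/Y/Y/Y/Y   [E -> E / Y]
E/Y/Y/Y/Y/Y ⇒ Y/Y/Y/Y/Y/Y   [E -> Y]
Y/Y/Y/Y/Y/Y ⇒ (E)/Y/Y/Y/Y/Y   [Y -> ( E )]
(E)/Y/Y/Y/Y/Y ⇒ (Y)/Y/Y/Y/Y/Y   [E -> Y]
(Y)/Y/Y/Y/Y/Y ⇒ (2)/Y/Y/Y/Y/Y   [Y -> 2]
(2)/Y/Y/Y/Y/Y ⇒ (2)/2/Y/Y/Y/Y   [Y -> 2]
(2)/2/Y/Y/Y/Y ⇒ (2)/2/2/Y/Y/Y   [Y -> 2]
(2)/2/2/Y/Y/Y ⇒ (2)/2/2/2/Y/Y   [Y -> 2]
(2)/2/2/2/Y/Y ⇒ (2)/2/2/2/2/Y   [Y -> 2]
(2)/2/2/2/2/Y ⇒ (2)/2/2/2/2/2   [Y -> 2]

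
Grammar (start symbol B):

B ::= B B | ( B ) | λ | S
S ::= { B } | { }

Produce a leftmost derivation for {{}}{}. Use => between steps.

B => BB => SB => {B}B => {S}B => {{}}B => {{}}S => {{}}{}

B => BB   [B ::= B B]
BB => SB   [B ::= S]
SB => {B}B   [S ::= { B }]
{B}B => {S}B   [B ::= S]
{S}B => {{}}B   [S ::= { }]
{{}}B => {{}}S   [B ::= S]
{{}}S => {{}}{}   [S ::= { }]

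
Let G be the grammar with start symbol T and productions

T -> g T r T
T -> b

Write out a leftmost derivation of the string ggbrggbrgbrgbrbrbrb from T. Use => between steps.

T=>gTrT=>ggTrTrT=>ggbrTrT=>ggbrgTrTrT=>ggbrggTrTrTrT=>ggbrggbrTrTrT=>ggbrggbrgTrTrTrT=>ggbrggbrgbrTrTrT=>ggbrggbrgbrgTrTrTrT=>ggbrggbrgbrgbrTrTrT=>ggbrggbrgbrgbrbrTrT=>ggbrggbrgbrgbrbrbrT=>ggbrggbrgbrgbrbrbrb

T => gTrT   [T -> g T r T]
gTrT => ggTrTrT   [T -> g T r T]
ggTrTrT => ggbrTrT   [T -> b]
ggbrTrT => ggbrgTrTrT   [T -> g T r T]
ggbrgTrTrT => ggbrggTrTrTrT   [T -> g T r T]
ggbrggTrTrTrT => ggbrggbrTrTrT   [T -> b]
ggbrggbrTrTrT => ggbrggbrgTrTrTrT   [T -> g T r T]
ggbrggbrgTrTrTrT => ggbrggbrgbrTrTrT   [T -> b]
ggbrggbrgbrTrTrT => ggbrggbrgbrgTrTrTrT   [T -> g T r T]
ggbrggbrgbrgTrTrTrT => ggbrggbrgbrgbrTrTrT   [T -> b]
ggbrggbrgbrgbrTrTrT => ggbrggbrgbrgbrbrTrT   [T -> b]
ggbrggbrgbrgbrbrTrT => ggbrggbrgbrgbrbrbrT   [T -> b]
ggbrggbrgbrgbrbrbrT => ggbrggbrgbrgbrbrbrb   [T -> b]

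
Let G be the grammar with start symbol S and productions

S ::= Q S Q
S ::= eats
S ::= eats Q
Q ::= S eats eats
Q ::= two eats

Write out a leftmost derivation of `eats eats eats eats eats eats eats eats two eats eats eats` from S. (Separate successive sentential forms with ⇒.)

S ⇒ eats Q   [S ::= eats Q]
eats Q ⇒ eats S eats eats   [Q ::= S eats eats]
eats S eats eats ⇒ eats Q S Q eats eats   [S ::= Q S Q]
eats Q S Q eats eats ⇒ eats S eats eats S Q eats eats   [Q ::= S eats eats]
eats S eats eats S Q eats eats ⇒ eats eats Q eats eats S Q eats eats   [S ::= eats Q]
eats eats Q eats eats S Q eats eats ⇒ eats eats S eats eats eats eats S Q eats eats   [Q ::= S eats eats]
eats eats S eats eats eats eats S Q eats eats ⇒ eats eats eats eats eats eats eats S Q eats eats   [S ::= eats]
eats eats eats eats eats eats eats S Q eats eats ⇒ eats eats eats eats eats eats eats eats Q eats eats   [S ::= eats]
eats eats eats eats eats eats eats eats Q eats eats ⇒ eats eats eats eats eats eats eats eats two eats eats eats   [Q ::= two eats]

S ⇒ eats Q ⇒ eats S eats eats ⇒ eats Q S Q eats eats ⇒ eats S eats eats S Q eats eats ⇒ eats eats Q eats eats S Q eats eats ⇒ eats eats S eats eats eats eats S Q eats eats ⇒ eats eats eats eats eats eats eats S Q eats eats ⇒ eats eats eats eats eats eats eats eats Q eats eats ⇒ eats eats eats eats eats eats eats eats two eats eats eats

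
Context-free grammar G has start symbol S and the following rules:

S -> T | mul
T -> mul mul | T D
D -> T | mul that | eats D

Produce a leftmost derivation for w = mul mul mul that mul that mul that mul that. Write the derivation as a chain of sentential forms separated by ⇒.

S ⇒ T ⇒ T D ⇒ T D D ⇒ T D D D ⇒ T D D D D ⇒ mul mul D D D D ⇒ mul mul mul that D D D ⇒ mul mul mul that mul that D D ⇒ mul mul mul that mul that mul that D ⇒ mul mul mul that mul that mul that mul that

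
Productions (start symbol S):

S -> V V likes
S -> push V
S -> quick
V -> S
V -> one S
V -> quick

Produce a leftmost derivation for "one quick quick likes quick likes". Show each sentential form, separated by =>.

S => V V likes => one S V likes => one V V likes V likes => one quick V likes V likes => one quick quick likes V likes => one quick quick likes quick likes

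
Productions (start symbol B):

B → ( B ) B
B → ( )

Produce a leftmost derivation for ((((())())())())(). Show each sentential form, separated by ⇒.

B ⇒ (B)B ⇒ ((B)B)B ⇒ (((B)B)B)B ⇒ ((((B)B)B)B)B ⇒ ((((())B)B)B)B ⇒ ((((())())B)B)B ⇒ ((((())())())B)B ⇒ ((((())())())())B ⇒ ((((())())())())()

B ⇒ (B)B   [B → ( B ) B]
(B)B ⇒ ((B)B)B   [B → ( B ) B]
((B)B)B ⇒ (((B)B)B)B   [B → ( B ) B]
(((B)B)B)B ⇒ ((((B)B)B)B)B   [B → ( B ) B]
((((B)B)B)B)B ⇒ ((((())B)B)B)B   [B → ( )]
((((())B)B)B)B ⇒ ((((())())B)B)B   [B → ( )]
((((())())B)B)B ⇒ ((((())())())B)B   [B → ( )]
((((())())())B)B ⇒ ((((())())())())B   [B → ( )]
((((())())())())B ⇒ ((((())())())())()   [B → ( )]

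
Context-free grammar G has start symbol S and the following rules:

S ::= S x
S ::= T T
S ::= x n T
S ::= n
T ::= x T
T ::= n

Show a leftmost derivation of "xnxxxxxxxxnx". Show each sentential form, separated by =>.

S => Sx   [S ::= S x]
Sx => xnTx   [S ::= x n T]
xnTx => xnxTx   [T ::= x T]
xnxTx => xnxxTx   [T ::= x T]
xnxxTx => xnxxxTx   [T ::= x T]
xnxxxTx => xnxxxxTx   [T ::= x T]
xnxxxxTx => xnxxxxxTx   [T ::= x T]
xnxxxxxTx => xnxxxxxxTx   [T ::= x T]
xnxxxxxxTx => xnxxxxxxxTx   [T ::= x T]
xnxxxxxxxTx => xnxxxxxxxxTx   [T ::= x T]
xnxxxxxxxxTx => xnxxxxxxxxnx   [T ::= n]

S => Sx => xnTx => xnxTx => xnxxTx => xnxxxTx => xnxxxxTx => xnxxxxxTx => xnxxxxxxTx => xnxxxxxxxTx => xnxxxxxxxxTx => xnxxxxxxxxnx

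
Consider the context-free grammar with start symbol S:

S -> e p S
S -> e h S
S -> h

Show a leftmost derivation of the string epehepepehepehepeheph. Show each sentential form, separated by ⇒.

S ⇒ epS   [S -> e p S]
epS ⇒ epehS   [S -> e h S]
epehS ⇒ epehepS   [S -> e p S]
epehepS ⇒ epehepepS   [S -> e p S]
epehepepS ⇒ epehepepehS   [S -> e h S]
epehepepehS ⇒ epehepepehepS   [S -> e p S]
epehepepehepS ⇒ epehepepehepehS   [S -> e h S]
epehepepehepehS ⇒ epehepepehepehepS   [S -> e p S]
epehepepehepehepS ⇒ epehepepehepehepehS   [S -> e h S]
epehepepehepehepehS ⇒ epehepepehepehepehepS   [S -> e p S]
epehepepehepehepehepS ⇒ epehepepehepehepeheph   [S -> h]

S ⇒ epS ⇒ epehS ⇒ epehepS ⇒ epehepepS ⇒ epehepepehS ⇒ epehepepehepS ⇒ epehepepehepehS ⇒ epehepepehepehepS ⇒ epehepepehepehepehS ⇒ epehepepehepehepehepS ⇒ epehepepehepehepeheph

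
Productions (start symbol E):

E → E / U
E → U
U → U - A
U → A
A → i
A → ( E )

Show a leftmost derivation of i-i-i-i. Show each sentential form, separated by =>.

E=>U=>U-A=>U-A-A=>U-A-A-A=>A-A-A-A=>i-A-A-A=>i-i-A-A=>i-i-i-A=>i-i-i-i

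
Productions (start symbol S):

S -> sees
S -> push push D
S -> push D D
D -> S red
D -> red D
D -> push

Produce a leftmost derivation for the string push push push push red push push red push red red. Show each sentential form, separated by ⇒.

S ⇒ push push D   [S -> push push D]
push push D ⇒ push push S red   [D -> S red]
push push S red ⇒ push push push push D red   [S -> push push D]
push push push push D red ⇒ push push push push red D red   [D -> red D]
push push push push red D red ⇒ push push push push red S red red   [D -> S red]
push push push push red S red red ⇒ push push push push red push push D red red   [S -> push push D]
push push push push red push push D red red ⇒ push push push push red push push red D red red   [D -> red D]
push push push push red push push red D red red ⇒ push push push push red push push red push red red   [D -> push]

S ⇒ push push D ⇒ push push S red ⇒ push push push push D red ⇒ push push push push red D red ⇒ push push push push red S red red ⇒ push push push push red push push D red red ⇒ push push push push red push push red D red red ⇒ push push push push red push push red push red red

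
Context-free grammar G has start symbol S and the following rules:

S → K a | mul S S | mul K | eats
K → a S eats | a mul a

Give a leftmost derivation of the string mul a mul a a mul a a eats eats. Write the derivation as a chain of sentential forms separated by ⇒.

S ⇒ mul K   [S → mul K]
mul K ⇒ mul a S eats   [K → a S eats]
mul a S eats ⇒ mul a mul K eats   [S → mul K]
mul a mul K eats ⇒ mul a mul a S eats eats   [K → a S eats]
mul a mul a S eats eats ⇒ mul a mul a K a eats eats   [S → K a]
mul a mul a K a eats eats ⇒ mul a mul a a mul a a eats eats   [K → a mul a]

S ⇒ mul K ⇒ mul a S eats ⇒ mul a mul K eats ⇒ mul a mul a S eats eats ⇒ mul a mul a K a eats eats ⇒ mul a mul a a mul a a eats eats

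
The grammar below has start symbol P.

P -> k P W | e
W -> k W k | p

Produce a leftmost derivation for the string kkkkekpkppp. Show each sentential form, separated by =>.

P => kPW   [P -> k P W]
kPW => kkPWW   [P -> k P W]
kkPWW => kkkPWWW   [P -> k P W]
kkkPWWW => kkkkPWWWW   [P -> k P W]
kkkkPWWWW => kkkkeWWWW   [P -> e]
kkkkeWWWW => kkkkekWkWWW   [W -> k W k]
kkkkekWkWWW => kkkkekpkWWW   [W -> p]
kkkkekpkWWW => kkkkekpkpWW   [W -> p]
kkkkekpkpWW => kkkkekpkppW   [W -> p]
kkkkekpkppW => kkkkekpkppp   [W -> p]

P=>kPW=>kkPWW=>kkkPWWW=>kkkkPWWWW=>kkkkeWWWW=>kkkkekWkWWW=>kkkkekpkWWW=>kkkkekpkpWW=>kkkkekpkppW=>kkkkekpkppp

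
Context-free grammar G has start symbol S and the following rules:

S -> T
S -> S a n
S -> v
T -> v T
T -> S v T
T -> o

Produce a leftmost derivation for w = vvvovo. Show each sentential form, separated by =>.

S => T => SvT => TvT => vTvT => vvTvT => vvvTvT => vvvovT => vvvovo

S => T   [S -> T]
T => SvT   [T -> S v T]
SvT => TvT   [S -> T]
TvT => vTvT   [T -> v T]
vTvT => vvTvT   [T -> v T]
vvTvT => vvvTvT   [T -> v T]
vvvTvT => vvvovT   [T -> o]
vvvovT => vvvovo   [T -> o]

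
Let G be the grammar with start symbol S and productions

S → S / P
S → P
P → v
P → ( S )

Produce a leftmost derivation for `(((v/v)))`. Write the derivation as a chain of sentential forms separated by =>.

S=>P=>(S)=>(P)=>((S))=>((P))=>(((S)))=>(((S/P)))=>(((P/P)))=>(((v/P)))=>(((v/v)))

S => P   [S → P]
P => (S)   [P → ( S )]
(S) => (P)   [S → P]
(P) => ((S))   [P → ( S )]
((S)) => ((P))   [S → P]
((P)) => (((S)))   [P → ( S )]
(((S))) => (((S/P)))   [S → S / P]
(((S/P))) => (((P/P)))   [S → P]
(((P/P))) => (((v/P)))   [P → v]
(((v/P))) => (((v/v)))   [P → v]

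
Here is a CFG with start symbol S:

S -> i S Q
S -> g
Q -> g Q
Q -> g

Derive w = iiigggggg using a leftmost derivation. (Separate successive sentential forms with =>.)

S => iSQ => iiSQQ => iiiSQQQ => iiigQQQ => iiiggQQ => iiigggQQ => iiiggggQ => iiigggggQ => iiigggggg

S => iSQ   [S -> i S Q]
iSQ => iiSQQ   [S -> i S Q]
iiSQQ => iiiSQQQ   [S -> i S Q]
iiiSQQQ => iiigQQQ   [S -> g]
iiigQQQ => iiiggQQ   [Q -> g]
iiiggQQ => iiigggQQ   [Q -> g Q]
iiigggQQ => iiiggggQ   [Q -> g]
iiiggggQ => iiigggggQ   [Q -> g Q]
iiigggggQ => iiigggggg   [Q -> g]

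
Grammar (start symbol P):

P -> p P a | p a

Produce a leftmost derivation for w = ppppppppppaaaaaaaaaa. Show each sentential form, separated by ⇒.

P ⇒ pPa ⇒ ppPaa ⇒ pppPaaa ⇒ ppppPaaaa ⇒ pppppPaaaaa ⇒ ppppppPaaaaaa ⇒ pppppppPaaaaaaa ⇒ ppppppppPaaaaaaaa ⇒ pppppppppPaaaaaaaaa ⇒ ppppppppppaaaaaaaaaa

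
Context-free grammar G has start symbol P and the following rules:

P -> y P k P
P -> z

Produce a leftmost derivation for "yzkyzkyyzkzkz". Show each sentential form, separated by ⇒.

P⇒yPkP⇒yzkP⇒yzkyPkP⇒yzkyzkP⇒yzkyzkyPkP⇒yzkyzkyyPkPkP⇒yzkyzkyyzkPkP⇒yzkyzkyyzkzkP⇒yzkyzkyyzkzkz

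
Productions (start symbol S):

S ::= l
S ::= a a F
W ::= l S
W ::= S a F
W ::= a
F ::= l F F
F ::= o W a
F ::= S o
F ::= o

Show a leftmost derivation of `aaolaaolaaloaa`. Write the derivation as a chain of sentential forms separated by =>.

S=>aaF=>aaoWa=>aaolSa=>aaolaaFa=>aaolaaoWaa=>aaolaaolSaa=>aaolaaolaaFaa=>aaolaaolaaSoaa=>aaolaaolaaloaa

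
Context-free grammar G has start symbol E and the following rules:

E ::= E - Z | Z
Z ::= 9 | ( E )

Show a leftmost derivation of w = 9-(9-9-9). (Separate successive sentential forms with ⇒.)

E ⇒ E-Z   [E ::= E - Z]
E-Z ⇒ Z-Z   [E ::= Z]
Z-Z ⇒ 9-Z   [Z ::= 9]
9-Z ⇒ 9-(E)   [Z ::= ( E )]
9-(E) ⇒ 9-(E-Z)   [E ::= E - Z]
9-(E-Z) ⇒ 9-(E-Z-Z)   [E ::= E - Z]
9-(E-Z-Z) ⇒ 9-(Z-Z-Z)   [E ::= Z]
9-(Z-Z-Z) ⇒ 9-(9-Z-Z)   [Z ::= 9]
9-(9-Z-Z) ⇒ 9-(9-9-Z)   [Z ::= 9]
9-(9-9-Z) ⇒ 9-(9-9-9)   [Z ::= 9]

E⇒E-Z⇒Z-Z⇒9-Z⇒9-(E)⇒9-(E-Z)⇒9-(E-Z-Z)⇒9-(Z-Z-Z)⇒9-(9-Z-Z)⇒9-(9-9-Z)⇒9-(9-9-9)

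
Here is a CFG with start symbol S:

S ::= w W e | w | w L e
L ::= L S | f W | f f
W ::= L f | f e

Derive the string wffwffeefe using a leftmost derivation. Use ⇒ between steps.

S ⇒ wWe   [S ::= w W e]
wWe ⇒ wLfe   [W ::= L f]
wLfe ⇒ wLSfe   [L ::= L S]
wLSfe ⇒ wffSfe   [L ::= f f]
wffSfe ⇒ wffwLefe   [S ::= w L e]
wffwLefe ⇒ wffwfWefe   [L ::= f W]
wffwfWefe ⇒ wffwffeefe   [W ::= f e]

S ⇒ wWe ⇒ wLfe ⇒ wLSfe ⇒ wffSfe ⇒ wffwLefe ⇒ wffwfWefe ⇒ wffwffeefe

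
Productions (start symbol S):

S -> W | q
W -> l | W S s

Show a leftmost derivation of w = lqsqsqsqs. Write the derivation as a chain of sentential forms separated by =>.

S=>W=>WSs=>WSsSs=>WSsSsSs=>WSsSsSsSs=>lSsSsSsSs=>lqsSsSsSs=>lqsqsSsSs=>lqsqsqsSs=>lqsqsqsqs

S => W   [S -> W]
W => WSs   [W -> W S s]
WSs => WSsSs   [W -> W S s]
WSsSs => WSsSsSs   [W -> W S s]
WSsSsSs => WSsSsSsSs   [W -> W S s]
WSsSsSsSs => lSsSsSsSs   [W -> l]
lSsSsSsSs => lqsSsSsSs   [S -> q]
lqsSsSsSs => lqsqsSsSs   [S -> q]
lqsqsSsSs => lqsqsqsSs   [S -> q]
lqsqsqsSs => lqsqsqsqs   [S -> q]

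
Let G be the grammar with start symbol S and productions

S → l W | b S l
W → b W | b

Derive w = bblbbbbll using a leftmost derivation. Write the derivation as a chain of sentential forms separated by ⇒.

S ⇒ bSl ⇒ bbSll ⇒ bblWll ⇒ bblbWll ⇒ bblbbWll ⇒ bblbbbWll ⇒ bblbbbbll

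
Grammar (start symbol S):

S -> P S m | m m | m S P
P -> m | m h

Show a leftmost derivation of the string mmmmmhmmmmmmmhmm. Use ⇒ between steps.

S ⇒ mSP   [S -> m S P]
mSP ⇒ mPSmP   [S -> P S m]
mPSmP ⇒ mmSmP   [P -> m]
mmSmP ⇒ mmmSPmP   [S -> m S P]
mmmSPmP ⇒ mmmPSmPmP   [S -> P S m]
mmmPSmPmP ⇒ mmmmSmPmP   [P -> m]
mmmmSmPmP ⇒ mmmmPSmmPmP   [S -> P S m]
mmmmPSmmPmP ⇒ mmmmmhSmmPmP   [P -> m h]
mmmmmhSmmPmP ⇒ mmmmmhPSmmmPmP   [S -> P S m]
mmmmmhPSmmmPmP ⇒ mmmmmhmSmmmPmP   [P -> m]
mmmmmhmSmmmPmP ⇒ mmmmmhmmmmmmPmP   [S -> m m]
mmmmmhmmmmmmPmP ⇒ mmmmmhmmmmmmmhmP   [P -> m h]
mmmmmhmmmmmmmhmP ⇒ mmmmmhmmmmmmmhmm   [P -> m]

S ⇒ mSP ⇒ mPSmP ⇒ mmSmP ⇒ mmmSPmP ⇒ mmmPSmPmP ⇒ mmmmSmPmP ⇒ mmmmPSmmPmP ⇒ mmmmmhSmmPmP ⇒ mmmmmhPSmmmPmP ⇒ mmmmmhmSmmmPmP ⇒ mmmmmhmmmmmmPmP ⇒ mmmmmhmmmmmmmhmP ⇒ mmmmmhmmmmmmmhmm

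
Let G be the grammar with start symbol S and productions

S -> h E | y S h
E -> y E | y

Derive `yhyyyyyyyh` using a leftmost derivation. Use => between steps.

S => ySh => yhEh => yhyEh => yhyyEh => yhyyyEh => yhyyyyEh => yhyyyyyEh => yhyyyyyyEh => yhyyyyyyyh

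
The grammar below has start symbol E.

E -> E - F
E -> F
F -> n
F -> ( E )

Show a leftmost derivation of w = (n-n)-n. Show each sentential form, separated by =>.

E => E-F   [E -> E - F]
E-F => F-F   [E -> F]
F-F => (E)-F   [F -> ( E )]
(E)-F => (E-F)-F   [E -> E - F]
(E-F)-F => (F-F)-F   [E -> F]
(F-F)-F => (n-F)-F   [F -> n]
(n-F)-F => (n-n)-F   [F -> n]
(n-n)-F => (n-n)-n   [F -> n]

E => E-F => F-F => (E)-F => (E-F)-F => (F-F)-F => (n-F)-F => (n-n)-F => (n-n)-n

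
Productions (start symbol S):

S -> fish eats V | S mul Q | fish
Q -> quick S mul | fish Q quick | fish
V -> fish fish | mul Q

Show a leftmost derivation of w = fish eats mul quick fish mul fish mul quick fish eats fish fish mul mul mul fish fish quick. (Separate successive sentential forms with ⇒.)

S ⇒ S mul Q   [S -> S mul Q]
S mul Q ⇒ fish eats V mul Q   [S -> fish eats V]
fish eats V mul Q ⇒ fish eats mul Q mul Q   [V -> mul Q]
fish eats mul Q mul Q ⇒ fish eats mul quick S mul mul Q   [Q -> quick S mul]
fish eats mul quick S mul mul Q ⇒ fish eats mul quick S mul Q mul mul Q   [S -> S mul Q]
fish eats mul quick S mul Q mul mul Q ⇒ fish eats mul quick S mul Q mul Q mul mul Q   [S -> S mul Q]
fish eats mul quick S mul Q mul Q mul mul Q ⇒ fish eats mul quick fish mul Q mul Q mul mul Q   [S -> fish]
fish eats mul quick fish mul Q mul Q mul mul Q ⇒ fish eats mul quick fish mul fish mul Q mul mul Q   [Q -> fish]
fish eats mul quick fish mul fish mul Q mul mul Q ⇒ fish eats mul quick fish mul fish mul quick S mul mul mul Q   [Q -> quick S mul]
fish eats mul quick fish mul fish mul quick S mul mul mul Q ⇒ fish eats mul quick fish mul fish mul quick fish eats V mul mul mul Q   [S -> fish eats V]
fish eats mul quick fish mul fish mul quick fish eats V mul mul mul Q ⇒ fish eats mul quick fish mul fish mul quick fish eats fish fish mul mul mul Q   [V -> fish fish]
fish eats mul quick fish mul fish mul quick fish eats fish fish mul mul mul Q ⇒ fish eats mul quick fish mul fish mul quick fish eats fish fish mul mul mul fish Q quick   [Q -> fish Q quick]
fish eats mul quick fish mul fish mul quick fish eats fish fish mul mul mul fish Q quick ⇒ fish eats mul quick fish mul fish mul quick fish eats fish fish mul mul mul fish fish quick   [Q -> fish]

S ⇒ S mul Q ⇒ fish eats V mul Q ⇒ fish eats mul Q mul Q ⇒ fish eats mul quick S mul mul Q ⇒ fish eats mul quick S mul Q mul mul Q ⇒ fish eats mul quick S mul Q mul Q mul mul Q ⇒ fish eats mul quick fish mul Q mul Q mul mul Q ⇒ fish eats mul quick fish mul fish mul Q mul mul Q ⇒ fish eats mul quick fish mul fish mul quick S mul mul mul Q ⇒ fish eats mul quick fish mul fish mul quick fish eats V mul mul mul Q ⇒ fish eats mul quick fish mul fish mul quick fish eats fish fish mul mul mul Q ⇒ fish eats mul quick fish mul fish mul quick fish eats fish fish mul mul mul fish Q quick ⇒ fish eats mul quick fish mul fish mul quick fish eats fish fish mul mul mul fish fish quick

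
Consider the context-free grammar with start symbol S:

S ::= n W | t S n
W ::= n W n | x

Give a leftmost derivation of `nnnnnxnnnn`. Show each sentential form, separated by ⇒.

S ⇒ nW ⇒ nnWn ⇒ nnnWnn ⇒ nnnnWnnn ⇒ nnnnnWnnnn ⇒ nnnnnxnnnn

S ⇒ nW   [S ::= n W]
nW ⇒ nnWn   [W ::= n W n]
nnWn ⇒ nnnWnn   [W ::= n W n]
nnnWnn ⇒ nnnnWnnn   [W ::= n W n]
nnnnWnnn ⇒ nnnnnWnnnn   [W ::= n W n]
nnnnnWnnnn ⇒ nnnnnxnnnn   [W ::= x]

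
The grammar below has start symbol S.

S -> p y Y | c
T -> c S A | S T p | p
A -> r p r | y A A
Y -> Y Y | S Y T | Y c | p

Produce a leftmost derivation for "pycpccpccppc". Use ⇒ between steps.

S ⇒ pyY ⇒ pyYc ⇒ pySYTc ⇒ pycYTc ⇒ pycYYTc ⇒ pycYcYTc ⇒ pycpcYTc ⇒ pycpcSYTTc ⇒ pycpccYTTc ⇒ pycpccYcTTc ⇒ pycpccYccTTc ⇒ pycpccpccTTc ⇒ pycpccpccpTc ⇒ pycpccpccppc

S ⇒ pyY   [S -> p y Y]
pyY ⇒ pyYc   [Y -> Y c]
pyYc ⇒ pySYTc   [Y -> S Y T]
pySYTc ⇒ pycYTc   [S -> c]
pycYTc ⇒ pycYYTc   [Y -> Y Y]
pycYYTc ⇒ pycYcYTc   [Y -> Y c]
pycYcYTc ⇒ pycpcYTc   [Y -> p]
pycpcYTc ⇒ pycpcSYTTc   [Y -> S Y T]
pycpcSYTTc ⇒ pycpccYTTc   [S -> c]
pycpccYTTc ⇒ pycpccYcTTc   [Y -> Y c]
pycpccYcTTc ⇒ pycpccYccTTc   [Y -> Y c]
pycpccYccTTc ⇒ pycpccpccTTc   [Y -> p]
pycpccpccTTc ⇒ pycpccpccpTc   [T -> p]
pycpccpccpTc ⇒ pycpccpccppc   [T -> p]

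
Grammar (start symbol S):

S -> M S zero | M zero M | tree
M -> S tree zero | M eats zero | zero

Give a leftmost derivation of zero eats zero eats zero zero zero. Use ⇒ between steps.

S ⇒ M zero M ⇒ M eats zero zero M ⇒ M eats zero eats zero zero M ⇒ zero eats zero eats zero zero M ⇒ zero eats zero eats zero zero zero

S ⇒ M zero M   [S -> M zero M]
M zero M ⇒ M eats zero zero M   [M -> M eats zero]
M eats zero zero M ⇒ M eats zero eats zero zero M   [M -> M eats zero]
M eats zero eats zero zero M ⇒ zero eats zero eats zero zero M   [M -> zero]
zero eats zero eats zero zero M ⇒ zero eats zero eats zero zero zero   [M -> zero]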